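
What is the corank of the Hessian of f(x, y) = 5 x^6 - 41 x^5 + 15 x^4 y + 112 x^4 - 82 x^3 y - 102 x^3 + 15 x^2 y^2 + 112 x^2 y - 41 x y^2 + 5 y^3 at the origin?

2

Hessian at 0 has rank 0.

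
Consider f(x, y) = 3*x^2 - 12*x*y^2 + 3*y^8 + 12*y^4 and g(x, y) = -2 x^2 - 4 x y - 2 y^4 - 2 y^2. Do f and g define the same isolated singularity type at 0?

No.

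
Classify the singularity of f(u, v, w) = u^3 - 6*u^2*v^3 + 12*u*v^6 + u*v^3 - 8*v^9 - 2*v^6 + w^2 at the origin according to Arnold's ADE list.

E_{7}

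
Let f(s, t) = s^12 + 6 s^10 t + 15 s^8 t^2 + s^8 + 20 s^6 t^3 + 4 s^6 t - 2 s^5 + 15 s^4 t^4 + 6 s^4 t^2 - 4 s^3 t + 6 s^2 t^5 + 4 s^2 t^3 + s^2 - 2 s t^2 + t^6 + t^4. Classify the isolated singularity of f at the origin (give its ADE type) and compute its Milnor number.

Type A5, Milnor number mu = 5.

The Hessian of f at 0 is [[2, 0], [0, 0]] with rank 1, so corank 1. A Groebner basis of the Jacobian ideal J(f) in C{s,t} is {s^3, s^2*t, -s + t^2}; counting standard monomials gives mu = 5. Corank 1: A-series; mu = 5 gives A_5.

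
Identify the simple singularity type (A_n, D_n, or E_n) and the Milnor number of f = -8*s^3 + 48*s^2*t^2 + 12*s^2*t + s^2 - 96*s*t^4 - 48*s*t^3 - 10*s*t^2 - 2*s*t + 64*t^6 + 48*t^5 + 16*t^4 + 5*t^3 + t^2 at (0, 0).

Type A_{2}, Milnor number mu = 2.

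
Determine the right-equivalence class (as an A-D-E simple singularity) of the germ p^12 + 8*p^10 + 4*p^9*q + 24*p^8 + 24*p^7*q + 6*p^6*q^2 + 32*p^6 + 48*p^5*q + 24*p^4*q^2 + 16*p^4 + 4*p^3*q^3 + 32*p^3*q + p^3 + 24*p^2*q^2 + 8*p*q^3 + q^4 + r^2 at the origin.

The Hessian of f at 0 has rank 1. Corank 2; j^3 = p^3 is a perfect cube, so E-series; the 4-jet and mu = 6 give E_6.

E6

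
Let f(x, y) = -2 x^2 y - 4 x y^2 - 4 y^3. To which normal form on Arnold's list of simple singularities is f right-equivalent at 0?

D4

The Hessian of f at 0 has rank 0. Corank 2; j^3 = -2*y*(x^2 + 2*x*y + 2*y^2) splits into three distinct lines over C (the quadratic factor has nonzero discriminant), so D_4.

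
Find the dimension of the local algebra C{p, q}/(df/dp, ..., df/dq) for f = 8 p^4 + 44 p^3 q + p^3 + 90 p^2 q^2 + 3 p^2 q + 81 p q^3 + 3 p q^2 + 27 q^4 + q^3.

The Hessian of f at 0 is [[0, 0], [0, 0]] with rank 0, so corank 2. A Groebner basis of the Jacobian ideal J(f) in C{p,q} is {3*p^2/4 + 3*p*q/2 + q^4 + q^3/4 + 3*q^2/4, p^3 + 15*p^2/4 + 15*p*q/2 + 9*q^3/4 + 15*q^2/4, p^2*q - 9*p^2/4 - 9*p*q/2 - 7*q^3/4 - 9*q^2/4, p^2 + p*q^2 + 2*p*q + 4*q^3/3 + q^2}; counting standard monomials gives mu = 7. Corank 2; j^3 = (p + q)^3 is a perfect cube, so E-series; the 4-jet and mu = 7 give E_7.

7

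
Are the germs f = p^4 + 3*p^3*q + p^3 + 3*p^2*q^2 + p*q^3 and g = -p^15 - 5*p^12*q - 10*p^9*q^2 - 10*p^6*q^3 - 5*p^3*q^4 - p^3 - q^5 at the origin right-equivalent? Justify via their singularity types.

The Hessian of f at 0 is [[0, 0], [0, 0]] with rank 0, so corank 2. A Groebner basis of the Jacobian ideal J(f) in C{p,q} is {3*p^2 + q^4 + q^3, p^3, p^2*q - p^2 - q^3/3, 2*p^2 + p*q^2 + 2*q^3/3}; counting standard monomials gives mu = 7. Corank 2; j^3 = p^3 is a perfect cube, so E-series; the 4-jet and mu = 7 give E_7. The Hessian of g at 0 is [[0, 0], [0, 0]] with rank 0, so corank 2. A Groebner basis of the Jacobian ideal J(g) in C{p,q} is {q^4, p^2}; counting standard monomials gives mu = 8. Corank 2; j^3 = -p^3 is a perfect cube, so E-series; the 5-jet and mu = 8 give E_8. f is E_7 but g is E_8, hence not right-equivalent.

No.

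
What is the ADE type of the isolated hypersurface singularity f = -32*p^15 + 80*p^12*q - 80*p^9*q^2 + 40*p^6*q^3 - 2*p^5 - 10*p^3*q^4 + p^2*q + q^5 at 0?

D6

The Hessian of f at 0 has rank 0. Corank 2; j^3 = p^2*q has shape L^2 M (L != M), so D-series; mu = 6 gives D_6.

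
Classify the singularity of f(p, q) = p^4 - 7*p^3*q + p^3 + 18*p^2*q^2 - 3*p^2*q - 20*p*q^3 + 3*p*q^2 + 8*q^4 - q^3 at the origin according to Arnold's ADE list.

E7

The Hessian of f at 0 is [[0, 0], [0, 0]] with rank 0, so corank 2. A Groebner basis of the Jacobian ideal J(f) in C{p,q} is {3*p^2 - 6*p*q + q^4 - q^3 + 3*q^2, p^3 + 9*p^2 - 18*p*q - 4*q^3 + 9*q^2, p^2*q + 5*p^2 - 10*p*q - 8*q^3/3 + 5*q^2, 2*p^2 + p*q^2 - 4*p*q - 5*q^3/3 + 2*q^2}; counting standard monomials gives mu = 7. Corank 2; j^3 = (p - q)^3 is a perfect cube, so E-series; the 4-jet and mu = 7 give E_7.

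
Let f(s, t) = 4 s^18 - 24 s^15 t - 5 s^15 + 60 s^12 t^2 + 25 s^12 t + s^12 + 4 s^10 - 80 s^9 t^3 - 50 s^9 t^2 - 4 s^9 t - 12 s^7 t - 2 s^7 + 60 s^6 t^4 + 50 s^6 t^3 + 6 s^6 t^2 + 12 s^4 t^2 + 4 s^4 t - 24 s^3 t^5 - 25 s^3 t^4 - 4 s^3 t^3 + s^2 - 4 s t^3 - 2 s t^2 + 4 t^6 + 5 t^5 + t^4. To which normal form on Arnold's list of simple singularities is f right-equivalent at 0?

A_{4}

The Hessian of f at 0 has rank 1. Corank 1: A-series; mu = 4 gives A_4.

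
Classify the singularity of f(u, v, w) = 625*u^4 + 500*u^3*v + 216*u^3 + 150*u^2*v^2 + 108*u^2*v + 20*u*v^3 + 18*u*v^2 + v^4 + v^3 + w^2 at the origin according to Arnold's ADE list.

E6

The Hessian of f at 0 is [[0, 0, 0], [0, 0, 0], [0, 0, 2]] with rank 1, so corank 2. A Groebner basis of the Jacobian ideal J(f) in C{u,v,w} is {v^4, u*v^2 + 8*v^3/45, u^2 + u*v/3 + v^2/36, w}; counting standard monomials gives mu = 6. Corank 2; j^3 = (6*u + v)^3 is a perfect cube, so E-series; the 4-jet and mu = 6 give E_6.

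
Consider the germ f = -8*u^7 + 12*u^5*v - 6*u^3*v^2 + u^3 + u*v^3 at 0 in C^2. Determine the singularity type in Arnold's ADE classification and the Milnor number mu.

Type E_7, Milnor number mu = 7.

The Hessian of f at 0 has rank 0. Corank 2; j^3 = u^3 is a perfect cube, so E-series; the 4-jet and mu = 7 give E_7.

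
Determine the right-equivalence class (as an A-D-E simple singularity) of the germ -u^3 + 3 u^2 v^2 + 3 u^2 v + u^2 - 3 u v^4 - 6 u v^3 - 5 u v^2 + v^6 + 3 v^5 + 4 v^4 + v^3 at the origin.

A_2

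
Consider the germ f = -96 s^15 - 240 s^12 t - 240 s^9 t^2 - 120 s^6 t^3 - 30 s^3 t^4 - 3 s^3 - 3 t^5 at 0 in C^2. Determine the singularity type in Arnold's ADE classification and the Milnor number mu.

The Hessian of f at 0 is [[0, 0], [0, 0]] with rank 0, so corank 2. A Groebner basis of the Jacobian ideal J(f) in C{s,t} is {t^4, s^2}; counting standard monomials gives mu = 8. Corank 2; j^3 = -3*s^3 is a perfect cube, so E-series; the 5-jet and mu = 8 give E_8.

Type E_{8}, Milnor number mu = 8.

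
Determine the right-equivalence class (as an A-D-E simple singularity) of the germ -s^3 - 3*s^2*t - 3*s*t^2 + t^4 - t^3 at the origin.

The Hessian of f at 0 is [[0, 0], [0, 0]] with rank 0, so corank 2. A Groebner basis of the Jacobian ideal J(f) in C{s,t} is {t^3, s^2 + 2*s*t + t^2}; counting standard monomials gives mu = 6. Corank 2; j^3 = -(s + t)^3 is a perfect cube, so E-series; the 4-jet and mu = 6 give E_6.

E_6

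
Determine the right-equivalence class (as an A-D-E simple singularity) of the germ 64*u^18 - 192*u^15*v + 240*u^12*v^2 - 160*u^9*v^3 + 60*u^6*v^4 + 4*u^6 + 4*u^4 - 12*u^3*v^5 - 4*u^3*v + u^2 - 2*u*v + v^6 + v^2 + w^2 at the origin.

A_5

The Hessian of f at 0 has rank 2. Corank 1: A-series; mu = 5 gives A_5.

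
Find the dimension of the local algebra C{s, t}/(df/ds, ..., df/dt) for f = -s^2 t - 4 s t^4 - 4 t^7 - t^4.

5

The Hessian of f at 0 is [[0, 0], [0, 0]] with rank 0, so corank 2. A Groebner basis of the Jacobian ideal J(f) in C{s,t} is {s^3, s^2/4 + t^3, s*t}; counting standard monomials gives mu = 5. Corank 2; j^3 = -s^2*t has shape L^2 M (L != M), so D-series; mu = 5 gives D_5.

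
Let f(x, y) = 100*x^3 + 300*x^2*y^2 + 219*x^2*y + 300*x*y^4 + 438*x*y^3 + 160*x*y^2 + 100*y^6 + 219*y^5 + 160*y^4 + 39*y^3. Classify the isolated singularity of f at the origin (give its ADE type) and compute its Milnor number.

The Hessian of f at 0 is [[0, 0], [0, 0]] with rank 0, so corank 2. A Groebner basis of the Jacobian ideal J(f) in C{x,y} is {y^3, x^2 - 23*y^2/39, x*y + 10*y^2/13}; counting standard monomials gives mu = 4. Corank 2; j^3 = (4*x + 3*y)*(25*x^2 + 36*x*y + 13*y^2) splits into three distinct lines over C (the quadratic factor has nonzero discriminant), so D_4.

Type D4, Milnor number mu = 4.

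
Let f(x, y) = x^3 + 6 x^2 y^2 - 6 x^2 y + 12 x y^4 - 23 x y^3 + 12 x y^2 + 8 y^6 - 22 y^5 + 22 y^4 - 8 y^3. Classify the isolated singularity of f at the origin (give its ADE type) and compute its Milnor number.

Type E_{7}, Milnor number mu = 7.

The Hessian of f at 0 is [[0, 0], [0, 0]] with rank 0, so corank 2. A Groebner basis of the Jacobian ideal J(f) in C{x,y} is {-x^2/4 + x*y + y^4 - y^3/12 - y^2, x^3 + 13*x^2/2 - 26*x*y - 35*y^3/6 + 26*y^2, x^2*y + 25*x^2/12 - 25*x*y/3 - 119*y^3/36 + 25*y^2/3, x^2/2 + x*y^2 - 2*x*y - 11*y^3/6 + 2*y^2}; counting standard monomials gives mu = 7. Corank 2; j^3 = (x - 2*y)^3 is a perfect cube, so E-series; the 4-jet and mu = 7 give E_7.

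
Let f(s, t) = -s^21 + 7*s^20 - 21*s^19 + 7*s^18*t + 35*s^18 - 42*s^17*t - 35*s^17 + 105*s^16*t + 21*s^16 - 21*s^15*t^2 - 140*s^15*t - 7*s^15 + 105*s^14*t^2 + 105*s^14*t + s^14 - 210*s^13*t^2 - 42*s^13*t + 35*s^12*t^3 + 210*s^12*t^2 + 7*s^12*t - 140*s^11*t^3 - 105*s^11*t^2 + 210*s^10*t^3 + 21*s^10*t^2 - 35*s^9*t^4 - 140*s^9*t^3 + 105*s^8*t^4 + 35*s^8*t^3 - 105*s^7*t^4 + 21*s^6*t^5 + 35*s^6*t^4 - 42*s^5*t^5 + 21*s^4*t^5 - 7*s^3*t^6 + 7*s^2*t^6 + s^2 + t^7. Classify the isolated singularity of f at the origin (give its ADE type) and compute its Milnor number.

The Hessian of f at 0 has rank 1. Corank 1: A-series; mu = 6 gives A_6.

Type A_{6}, Milnor number mu = 6.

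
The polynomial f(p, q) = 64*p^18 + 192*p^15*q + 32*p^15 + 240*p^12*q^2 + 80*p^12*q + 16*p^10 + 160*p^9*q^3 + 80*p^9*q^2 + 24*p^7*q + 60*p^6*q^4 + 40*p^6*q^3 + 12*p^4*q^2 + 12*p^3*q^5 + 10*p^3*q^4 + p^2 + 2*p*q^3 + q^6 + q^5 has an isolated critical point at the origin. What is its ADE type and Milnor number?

Type A_{4}, Milnor number mu = 4.

The Hessian of f at 0 has rank 1. Corank 1: A-series; mu = 4 gives A_4.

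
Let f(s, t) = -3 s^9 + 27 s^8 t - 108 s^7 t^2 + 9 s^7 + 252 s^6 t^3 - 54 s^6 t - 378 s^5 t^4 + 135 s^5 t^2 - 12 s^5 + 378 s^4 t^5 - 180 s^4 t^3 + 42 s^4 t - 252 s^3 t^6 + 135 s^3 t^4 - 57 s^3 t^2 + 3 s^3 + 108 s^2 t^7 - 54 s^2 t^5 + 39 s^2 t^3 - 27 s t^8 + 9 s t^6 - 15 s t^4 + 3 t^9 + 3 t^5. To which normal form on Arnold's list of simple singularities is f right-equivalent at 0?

E8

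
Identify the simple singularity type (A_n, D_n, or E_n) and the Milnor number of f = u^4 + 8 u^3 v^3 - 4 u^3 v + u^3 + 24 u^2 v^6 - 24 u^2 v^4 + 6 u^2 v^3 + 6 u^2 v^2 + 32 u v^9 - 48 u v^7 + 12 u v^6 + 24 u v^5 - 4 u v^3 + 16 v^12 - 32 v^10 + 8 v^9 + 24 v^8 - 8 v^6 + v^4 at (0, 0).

The Hessian of f at 0 is [[0, 0], [0, 0]] with rank 0, so corank 2. A Groebner basis of the Jacobian ideal J(f) in C{u,v} is {v^4, u*v^2 - v^3/3, u^2}; counting standard monomials gives mu = 6. Corank 2; j^3 = u^3 is a perfect cube, so E-series; the 4-jet and mu = 6 give E_6.

Type E_{6}, Milnor number mu = 6.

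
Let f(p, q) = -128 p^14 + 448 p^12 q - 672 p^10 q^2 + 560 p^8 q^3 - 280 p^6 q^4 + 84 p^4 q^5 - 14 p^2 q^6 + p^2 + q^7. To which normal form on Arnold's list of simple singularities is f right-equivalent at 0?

The Hessian of f at 0 has rank 1. Corank 1: A-series; mu = 6 gives A_6.

A6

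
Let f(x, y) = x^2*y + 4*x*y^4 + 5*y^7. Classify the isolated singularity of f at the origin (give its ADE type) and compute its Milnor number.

Type D_{8}, Milnor number mu = 8.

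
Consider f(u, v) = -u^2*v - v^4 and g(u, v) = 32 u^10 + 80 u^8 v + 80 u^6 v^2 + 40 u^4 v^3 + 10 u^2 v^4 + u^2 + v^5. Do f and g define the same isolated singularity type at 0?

The Hessian of f at 0 has rank 0. Corank 2; j^3 = -u^2*v has shape L^2 M (L != M), so D-series; mu = 5 gives D_5. The Hessian of g at 0 has rank 1. Corank 1: A-series; mu = 4 gives A_4. f is D_5 but g is A_4, hence not right-equivalent.

No.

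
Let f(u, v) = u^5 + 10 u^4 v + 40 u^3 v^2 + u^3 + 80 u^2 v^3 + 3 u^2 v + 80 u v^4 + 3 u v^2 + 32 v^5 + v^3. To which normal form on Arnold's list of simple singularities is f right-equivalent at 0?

The Hessian of f at 0 is [[0, 0], [0, 0]] with rank 0, so corank 2. A Groebner basis of the Jacobian ideal J(f) in C{u,v} is {v^5, u*v^3 + 5*v^4/4, u^2 + 2*u*v + v^2}; counting standard monomials gives mu = 8. Corank 2; j^3 = (u + v)^3 is a perfect cube, so E-series; the 5-jet and mu = 8 give E_8.

E_{8}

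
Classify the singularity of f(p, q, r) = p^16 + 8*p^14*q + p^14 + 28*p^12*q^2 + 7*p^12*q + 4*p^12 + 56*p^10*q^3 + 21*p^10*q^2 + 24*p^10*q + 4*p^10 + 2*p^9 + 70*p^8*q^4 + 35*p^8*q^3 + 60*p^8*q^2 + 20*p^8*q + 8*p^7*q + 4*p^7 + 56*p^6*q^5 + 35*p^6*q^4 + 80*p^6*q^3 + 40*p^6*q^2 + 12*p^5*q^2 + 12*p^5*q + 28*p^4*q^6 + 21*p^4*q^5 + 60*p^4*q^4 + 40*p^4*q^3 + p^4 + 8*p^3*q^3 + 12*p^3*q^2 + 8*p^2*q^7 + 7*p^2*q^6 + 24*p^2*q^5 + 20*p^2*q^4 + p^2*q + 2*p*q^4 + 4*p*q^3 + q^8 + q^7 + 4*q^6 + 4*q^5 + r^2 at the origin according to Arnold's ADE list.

The Hessian of f at 0 has rank 1. Corank 2; j^3 = p^2*q has shape L^2 M (L != M), so D-series; mu = 9 gives D_9.

D_{9}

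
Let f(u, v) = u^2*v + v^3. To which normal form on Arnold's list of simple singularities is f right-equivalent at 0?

D4

The Hessian of f at 0 has rank 0. Corank 2; j^3 = v*(u^2 + v^2) splits into three distinct lines over C (the quadratic factor has nonzero discriminant), so D_4.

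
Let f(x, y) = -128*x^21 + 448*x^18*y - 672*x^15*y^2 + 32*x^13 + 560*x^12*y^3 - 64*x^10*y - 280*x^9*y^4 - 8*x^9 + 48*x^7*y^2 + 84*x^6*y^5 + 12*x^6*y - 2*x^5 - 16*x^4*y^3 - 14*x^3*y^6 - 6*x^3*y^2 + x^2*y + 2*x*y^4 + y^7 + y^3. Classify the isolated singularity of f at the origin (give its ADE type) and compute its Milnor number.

Type D_{4}, Milnor number mu = 4.

The Hessian of f at 0 is [[0, 0], [0, 0]] with rank 0, so corank 2. A Groebner basis of the Jacobian ideal J(f) in C{x,y} is {y^3, x^2 + 3*y^2, x*y}; counting standard monomials gives mu = 4. Corank 2; j^3 = y*(x^2 + y^2) splits into three distinct lines over C (the quadratic factor has nonzero discriminant), so D_4.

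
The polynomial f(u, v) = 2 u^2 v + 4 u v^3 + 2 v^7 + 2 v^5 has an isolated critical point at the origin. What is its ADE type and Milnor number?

Type D8, Milnor number mu = 8.

The Hessian of f at 0 has rank 0. Corank 2; j^3 = 2*u^2*v has shape L^2 M (L != M), so D-series; mu = 8 gives D_8.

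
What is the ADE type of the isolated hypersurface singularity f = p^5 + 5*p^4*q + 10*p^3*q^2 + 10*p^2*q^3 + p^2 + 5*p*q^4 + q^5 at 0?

The Hessian of f at 0 is [[2, 0], [0, 0]] with rank 1, so corank 1. A Groebner basis of the Jacobian ideal J(f) in C{p,q} is {q^4, p}; counting standard monomials gives mu = 4. Corank 1: A-series; mu = 4 gives A_4.

A_{4}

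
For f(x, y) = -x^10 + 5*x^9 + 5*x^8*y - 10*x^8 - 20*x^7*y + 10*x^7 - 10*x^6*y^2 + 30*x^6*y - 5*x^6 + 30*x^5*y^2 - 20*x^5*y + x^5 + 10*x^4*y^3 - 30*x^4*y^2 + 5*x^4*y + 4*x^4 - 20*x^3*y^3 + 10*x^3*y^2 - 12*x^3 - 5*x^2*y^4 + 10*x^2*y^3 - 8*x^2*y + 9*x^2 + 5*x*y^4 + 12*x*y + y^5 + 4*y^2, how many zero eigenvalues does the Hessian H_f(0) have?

1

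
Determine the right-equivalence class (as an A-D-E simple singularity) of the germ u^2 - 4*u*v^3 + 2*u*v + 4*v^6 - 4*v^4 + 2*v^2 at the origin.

A_{1}

The Hessian of f at 0 is [[2, 2], [2, 4]] with rank 2, so corank 0. A Groebner basis of the Jacobian ideal J(f) in C{u,v} is {u, v}; counting standard monomials gives mu = 1. Corank 0: nondegenerate Morse point, so A_1.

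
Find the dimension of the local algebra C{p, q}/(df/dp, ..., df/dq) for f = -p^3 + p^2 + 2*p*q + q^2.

2

The Hessian of f at 0 has rank 1. Corank 1: A-series; mu = 2 gives A_2.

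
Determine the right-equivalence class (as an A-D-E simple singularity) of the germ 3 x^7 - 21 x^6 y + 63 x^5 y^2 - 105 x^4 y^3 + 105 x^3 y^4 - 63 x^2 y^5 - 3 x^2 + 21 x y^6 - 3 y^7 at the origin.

A_{6}

The Hessian of f at 0 is [[-6, 0], [0, 0]] with rank 1, so corank 1. A Groebner basis of the Jacobian ideal J(f) in C{x,y} is {y^6, x}; counting standard monomials gives mu = 6. Corank 1: A-series; mu = 6 gives A_6.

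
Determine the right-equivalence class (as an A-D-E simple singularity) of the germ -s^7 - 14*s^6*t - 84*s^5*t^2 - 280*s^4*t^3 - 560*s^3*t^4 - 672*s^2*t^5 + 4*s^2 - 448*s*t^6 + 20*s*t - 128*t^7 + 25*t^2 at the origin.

A6

The Hessian of f at 0 is [[8, 20], [20, 50]] with rank 1, so corank 1. A Groebner basis of the Jacobian ideal J(f) in C{s,t} is {t^6, s + 5*t/2}; counting standard monomials gives mu = 6. Corank 1: A-series; mu = 6 gives A_6.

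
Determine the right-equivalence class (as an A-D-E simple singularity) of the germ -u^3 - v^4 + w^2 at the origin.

E_6

The Hessian of f at 0 has rank 1. Corank 2; j^3 = -u^3 is a perfect cube, so E-series; the 4-jet and mu = 6 give E_6.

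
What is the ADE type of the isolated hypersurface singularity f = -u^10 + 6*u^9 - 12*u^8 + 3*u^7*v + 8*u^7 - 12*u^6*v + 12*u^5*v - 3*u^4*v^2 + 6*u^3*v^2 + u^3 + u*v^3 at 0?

The Hessian of f at 0 is [[0, 0], [0, 0]] with rank 0, so corank 2. A Groebner basis of the Jacobian ideal J(f) in C{u,v} is {u^3, u*v^2, 3*u^2 + v^3}; counting standard monomials gives mu = 7. Corank 2; j^3 = u^3 is a perfect cube, so E-series; the 4-jet and mu = 7 give E_7.

E_{7}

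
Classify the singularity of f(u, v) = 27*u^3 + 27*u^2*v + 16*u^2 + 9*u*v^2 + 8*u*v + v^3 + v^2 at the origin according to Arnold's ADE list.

The Hessian of f at 0 has rank 1. Corank 1: A-series; mu = 2 gives A_2.

A2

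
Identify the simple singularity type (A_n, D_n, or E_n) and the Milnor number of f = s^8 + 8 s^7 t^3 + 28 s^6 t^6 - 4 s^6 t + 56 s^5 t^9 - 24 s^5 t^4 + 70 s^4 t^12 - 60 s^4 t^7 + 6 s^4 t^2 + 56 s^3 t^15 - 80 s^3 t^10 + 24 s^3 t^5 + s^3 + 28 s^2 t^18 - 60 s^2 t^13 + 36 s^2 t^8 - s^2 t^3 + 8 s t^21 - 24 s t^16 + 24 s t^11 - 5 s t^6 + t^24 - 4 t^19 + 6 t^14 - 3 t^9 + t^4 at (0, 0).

The Hessian of f at 0 has rank 0. Corank 2; j^3 = s^3 is a perfect cube, so E-series; the 4-jet and mu = 6 give E_6.

Type E_6, Milnor number mu = 6.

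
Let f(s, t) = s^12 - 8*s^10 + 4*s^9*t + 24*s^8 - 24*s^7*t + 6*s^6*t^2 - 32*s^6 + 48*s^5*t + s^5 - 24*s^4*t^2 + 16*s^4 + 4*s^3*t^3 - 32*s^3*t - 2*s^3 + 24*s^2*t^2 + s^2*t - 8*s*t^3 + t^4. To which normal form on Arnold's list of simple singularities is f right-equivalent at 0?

D_{5}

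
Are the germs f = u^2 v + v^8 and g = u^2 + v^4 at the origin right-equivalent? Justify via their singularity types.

No.

The Hessian of f at 0 has rank 0. Corank 2; j^3 = u^2*v has shape L^2 M (L != M), so D-series; mu = 9 gives D_9. The Hessian of g at 0 has rank 1. Corank 1: A-series; mu = 3 gives A_3. f is D_9 but g is A_3, hence not right-equivalent.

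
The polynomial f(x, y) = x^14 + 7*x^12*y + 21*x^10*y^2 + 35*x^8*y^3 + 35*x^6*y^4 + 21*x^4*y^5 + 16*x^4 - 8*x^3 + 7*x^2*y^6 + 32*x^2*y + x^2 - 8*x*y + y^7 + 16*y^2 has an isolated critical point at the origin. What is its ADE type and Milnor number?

Type A_6, Milnor number mu = 6.

The Hessian of f at 0 has rank 1. Corank 1: A-series; mu = 6 gives A_6.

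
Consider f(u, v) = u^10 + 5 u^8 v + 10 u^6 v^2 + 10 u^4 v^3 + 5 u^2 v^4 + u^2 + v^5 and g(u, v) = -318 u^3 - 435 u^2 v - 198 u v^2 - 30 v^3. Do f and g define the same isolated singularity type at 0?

No.

The Hessian of f at 0 has rank 1. Corank 1: A-series; mu = 4 gives A_4. The Hessian of g at 0 has rank 0. Corank 2; j^3 = -3*(2*u + v)*(53*u^2 + 46*u*v + 10*v^2) splits into three distinct lines over C (the quadratic factor has nonzero discriminant), so D_4. f is A_4 but g is D_4, hence not right-equivalent.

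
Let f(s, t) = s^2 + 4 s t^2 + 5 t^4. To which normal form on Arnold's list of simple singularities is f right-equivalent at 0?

The Hessian of f at 0 has rank 1. Corank 1: A-series; mu = 3 gives A_3.

A_{3}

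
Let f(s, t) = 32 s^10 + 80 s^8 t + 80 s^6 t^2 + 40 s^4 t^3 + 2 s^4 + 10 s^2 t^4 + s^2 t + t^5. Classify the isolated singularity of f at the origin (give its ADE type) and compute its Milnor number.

Type D_6, Milnor number mu = 6.

The Hessian of f at 0 has rank 0. Corank 2; j^3 = s^2*t has shape L^2 M (L != M), so D-series; mu = 6 gives D_6.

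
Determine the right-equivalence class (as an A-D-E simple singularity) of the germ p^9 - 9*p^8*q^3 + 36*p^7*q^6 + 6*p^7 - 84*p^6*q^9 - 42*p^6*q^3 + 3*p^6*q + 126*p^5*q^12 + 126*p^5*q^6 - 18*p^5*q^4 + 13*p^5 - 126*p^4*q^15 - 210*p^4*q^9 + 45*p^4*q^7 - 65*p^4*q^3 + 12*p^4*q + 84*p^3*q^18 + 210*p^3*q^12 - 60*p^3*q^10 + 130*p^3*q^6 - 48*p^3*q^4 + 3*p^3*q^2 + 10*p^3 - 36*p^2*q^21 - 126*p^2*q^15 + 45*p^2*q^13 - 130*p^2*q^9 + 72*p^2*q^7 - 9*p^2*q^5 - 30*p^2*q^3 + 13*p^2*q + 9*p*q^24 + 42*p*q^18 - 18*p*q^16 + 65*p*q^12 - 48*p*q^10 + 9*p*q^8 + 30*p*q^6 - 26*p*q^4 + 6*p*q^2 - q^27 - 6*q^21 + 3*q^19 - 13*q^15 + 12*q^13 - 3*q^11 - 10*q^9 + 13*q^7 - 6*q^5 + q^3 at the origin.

D_{4}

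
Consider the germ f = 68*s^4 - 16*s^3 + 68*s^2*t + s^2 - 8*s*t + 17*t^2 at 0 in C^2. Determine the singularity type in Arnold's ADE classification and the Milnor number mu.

The Hessian of f at 0 has rank 2. Corank 0: nondegenerate Morse point, so A_1.

Type A1, Milnor number mu = 1.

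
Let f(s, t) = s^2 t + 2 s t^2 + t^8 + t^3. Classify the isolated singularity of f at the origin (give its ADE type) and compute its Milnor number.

Type D9, Milnor number mu = 9.

The Hessian of f at 0 is [[0, 0], [0, 0]] with rank 0, so corank 2. A Groebner basis of the Jacobian ideal J(f) in C{s,t} is {s^2/8 + t^7 - t^2/8, s^3 + t^3, s*t + t^2}; counting standard monomials gives mu = 9. Corank 2; j^3 = t*(s + t)^2 has shape L^2 M (L != M), so D-series; mu = 9 gives D_9.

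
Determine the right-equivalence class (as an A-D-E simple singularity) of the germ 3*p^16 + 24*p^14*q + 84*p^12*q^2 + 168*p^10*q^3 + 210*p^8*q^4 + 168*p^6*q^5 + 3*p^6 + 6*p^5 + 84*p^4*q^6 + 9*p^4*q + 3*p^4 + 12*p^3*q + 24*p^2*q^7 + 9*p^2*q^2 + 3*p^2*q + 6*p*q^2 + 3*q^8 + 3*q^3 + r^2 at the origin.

D_{9}

The Hessian of f at 0 has rank 1. Corank 2; j^3 = 3*q*(p + q)^2 has shape L^2 M (L != M), so D-series; mu = 9 gives D_9.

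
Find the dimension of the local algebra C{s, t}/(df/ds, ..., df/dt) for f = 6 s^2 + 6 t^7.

The Hessian of f at 0 has rank 1. Corank 1: A-series; mu = 6 gives A_6.

6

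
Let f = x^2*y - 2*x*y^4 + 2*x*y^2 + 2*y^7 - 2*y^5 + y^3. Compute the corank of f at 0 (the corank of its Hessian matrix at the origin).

Hessian at 0 has rank 0.

2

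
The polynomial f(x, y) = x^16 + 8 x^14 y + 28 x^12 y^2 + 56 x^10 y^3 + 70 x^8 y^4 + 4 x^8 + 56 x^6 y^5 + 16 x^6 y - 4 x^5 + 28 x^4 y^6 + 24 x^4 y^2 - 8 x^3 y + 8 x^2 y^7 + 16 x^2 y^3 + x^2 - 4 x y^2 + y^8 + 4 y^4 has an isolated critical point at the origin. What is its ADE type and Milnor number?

Type A_{7}, Milnor number mu = 7.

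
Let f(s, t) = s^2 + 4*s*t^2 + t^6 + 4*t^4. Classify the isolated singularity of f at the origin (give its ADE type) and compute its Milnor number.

Type A5, Milnor number mu = 5.

The Hessian of f at 0 is [[2, 0], [0, 0]] with rank 1, so corank 1. A Groebner basis of the Jacobian ideal J(f) in C{s,t} is {s^3, s^2*t, s/2 + t^2}; counting standard monomials gives mu = 5. Corank 1: A-series; mu = 5 gives A_5.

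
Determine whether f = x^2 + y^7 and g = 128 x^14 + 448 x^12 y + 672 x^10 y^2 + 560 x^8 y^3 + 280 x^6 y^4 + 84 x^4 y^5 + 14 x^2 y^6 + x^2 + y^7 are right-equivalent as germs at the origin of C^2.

The Hessian of f at 0 has rank 1. Corank 1: A-series; mu = 6 gives A_6. The Hessian of g at 0 has rank 1. Corank 1: A-series; mu = 6 gives A_6. Both have type A_6, hence right-equivalent.

Yes.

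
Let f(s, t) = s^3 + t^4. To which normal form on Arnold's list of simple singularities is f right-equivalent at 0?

The Hessian of f at 0 is [[0, 0], [0, 0]] with rank 0, so corank 2. A Groebner basis of the Jacobian ideal J(f) in C{s,t} is {t^3, s^2}; counting standard monomials gives mu = 6. Corank 2; j^3 = s^3 is a perfect cube, so E-series; the 4-jet and mu = 6 give E_6.

E_6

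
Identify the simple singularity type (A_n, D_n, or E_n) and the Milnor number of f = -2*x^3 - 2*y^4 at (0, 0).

The Hessian of f at 0 has rank 0. Corank 2; j^3 = -2*x^3 is a perfect cube, so E-series; the 4-jet and mu = 6 give E_6.

Type E6, Milnor number mu = 6.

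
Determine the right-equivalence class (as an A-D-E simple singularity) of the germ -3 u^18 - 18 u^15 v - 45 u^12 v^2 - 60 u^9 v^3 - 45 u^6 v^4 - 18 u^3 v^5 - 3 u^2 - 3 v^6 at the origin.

A_{5}

The Hessian of f at 0 is [[-6, 0], [0, 0]] with rank 1, so corank 1. A Groebner basis of the Jacobian ideal J(f) in C{u,v} is {v^5, u}; counting standard monomials gives mu = 5. Corank 1: A-series; mu = 5 gives A_5.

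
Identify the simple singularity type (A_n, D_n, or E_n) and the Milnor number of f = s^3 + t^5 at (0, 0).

The Hessian of f at 0 has rank 0. Corank 2; j^3 = s^3 is a perfect cube, so E-series; the 5-jet and mu = 8 give E_8.

Type E_{8}, Milnor number mu = 8.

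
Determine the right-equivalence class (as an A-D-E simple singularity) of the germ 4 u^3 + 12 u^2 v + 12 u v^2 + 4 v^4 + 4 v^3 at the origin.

The Hessian of f at 0 is [[0, 0], [0, 0]] with rank 0, so corank 2. A Groebner basis of the Jacobian ideal J(f) in C{u,v} is {v^3, u^2 + 2*u*v + v^2}; counting standard monomials gives mu = 6. Corank 2; j^3 = 4*(u + v)^3 is a perfect cube, so E-series; the 4-jet and mu = 6 give E_6.

E6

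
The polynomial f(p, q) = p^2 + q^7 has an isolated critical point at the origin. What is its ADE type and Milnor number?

The Hessian of f at 0 has rank 1. Corank 1: A-series; mu = 6 gives A_6.

Type A_6, Milnor number mu = 6.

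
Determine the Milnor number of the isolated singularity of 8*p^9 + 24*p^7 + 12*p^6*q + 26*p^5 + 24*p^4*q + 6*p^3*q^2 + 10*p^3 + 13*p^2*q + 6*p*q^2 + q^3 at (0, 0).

4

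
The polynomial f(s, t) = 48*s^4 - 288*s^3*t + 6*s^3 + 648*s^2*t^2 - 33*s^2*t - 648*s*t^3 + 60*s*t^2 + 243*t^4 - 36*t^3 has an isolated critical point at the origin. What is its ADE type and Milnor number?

The Hessian of f at 0 has rank 0. Corank 2; j^3 = 3*(s - 2*t)^2*(2*s - 3*t) has shape L^2 M (L != M), so D-series; mu = 5 gives D_5.

Type D_5, Milnor number mu = 5.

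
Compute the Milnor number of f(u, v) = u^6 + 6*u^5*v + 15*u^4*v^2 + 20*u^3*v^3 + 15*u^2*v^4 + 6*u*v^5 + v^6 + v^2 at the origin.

5

The Hessian of f at 0 has rank 1. Corank 1: A-series; mu = 5 gives A_5.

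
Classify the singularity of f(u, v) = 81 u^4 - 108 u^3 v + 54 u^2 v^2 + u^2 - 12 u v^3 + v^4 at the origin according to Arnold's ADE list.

A_3

The Hessian of f at 0 is [[2, 0], [0, 0]] with rank 1, so corank 1. A Groebner basis of the Jacobian ideal J(f) in C{u,v} is {v^3, u}; counting standard monomials gives mu = 3. Corank 1: A-series; mu = 3 gives A_3.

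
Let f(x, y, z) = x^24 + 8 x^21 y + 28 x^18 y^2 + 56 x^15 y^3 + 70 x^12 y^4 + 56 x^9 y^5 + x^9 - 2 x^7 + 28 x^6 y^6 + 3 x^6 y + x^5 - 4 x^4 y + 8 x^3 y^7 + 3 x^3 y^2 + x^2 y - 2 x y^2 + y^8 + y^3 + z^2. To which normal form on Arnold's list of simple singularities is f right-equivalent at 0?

D9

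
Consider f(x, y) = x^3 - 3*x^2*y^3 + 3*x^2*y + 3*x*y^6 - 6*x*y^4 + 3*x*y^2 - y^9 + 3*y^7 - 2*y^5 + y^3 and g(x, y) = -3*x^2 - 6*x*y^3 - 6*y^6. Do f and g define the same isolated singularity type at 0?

The Hessian of f at 0 has rank 0. Corank 2; j^3 = (x + y)^3 is a perfect cube, so E-series; the 5-jet and mu = 8 give E_8. The Hessian of g at 0 has rank 1. Corank 1: A-series; mu = 5 gives A_5. f is E_8 but g is A_5, hence not right-equivalent.

No.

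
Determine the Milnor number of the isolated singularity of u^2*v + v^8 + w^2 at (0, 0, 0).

The Hessian of f at 0 has rank 1. Corank 2; j^3 = u^2*v has shape L^2 M (L != M), so D-series; mu = 9 gives D_9.

9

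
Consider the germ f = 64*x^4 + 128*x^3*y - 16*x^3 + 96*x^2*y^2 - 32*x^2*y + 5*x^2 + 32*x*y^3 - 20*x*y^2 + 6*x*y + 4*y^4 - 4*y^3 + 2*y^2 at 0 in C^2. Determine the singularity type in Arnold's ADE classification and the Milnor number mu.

Type A_{1}, Milnor number mu = 1.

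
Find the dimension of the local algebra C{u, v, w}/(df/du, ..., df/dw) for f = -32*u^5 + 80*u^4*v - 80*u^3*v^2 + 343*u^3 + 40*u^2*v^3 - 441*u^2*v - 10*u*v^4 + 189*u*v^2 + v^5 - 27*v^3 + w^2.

8

The Hessian of f at 0 is [[0, 0, 0], [0, 0, 0], [0, 0, 2]] with rank 1, so corank 2. A Groebner basis of the Jacobian ideal J(f) in C{u,v,w} is {v^5, u*v^3 - 25*v^4/56, u^2 - 6*u*v/7 + 9*v^2/49, w}; counting standard monomials gives mu = 8. Corank 2; j^3 = (7*u - 3*v)^3 is a perfect cube, so E-series; the 5-jet and mu = 8 give E_8.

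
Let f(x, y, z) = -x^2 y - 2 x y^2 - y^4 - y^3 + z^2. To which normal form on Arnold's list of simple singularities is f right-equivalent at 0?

The Hessian of f at 0 has rank 1. Corank 2; j^3 = -y*(x + y)^2 has shape L^2 M (L != M), so D-series; mu = 5 gives D_5.

D_{5}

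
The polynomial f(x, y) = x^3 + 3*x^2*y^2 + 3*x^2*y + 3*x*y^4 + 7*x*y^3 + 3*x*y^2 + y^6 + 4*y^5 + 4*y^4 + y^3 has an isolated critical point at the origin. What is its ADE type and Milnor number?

Type E_{7}, Milnor number mu = 7.

The Hessian of f at 0 is [[0, 0], [0, 0]] with rank 0, so corank 2. A Groebner basis of the Jacobian ideal J(f) in C{x,y} is {-x^2 - 2*x*y + y^4 - y^3/3 - y^2, x^3 + 2*x^2 + 4*x*y + 5*y^3/3 + 2*y^2, x^2*y - 5*x^2/3 - 10*x*y/3 - 14*y^3/9 - 5*y^2/3, x^2 + x*y^2 + 2*x*y + 4*y^3/3 + y^2}; counting standard monomials gives mu = 7. Corank 2; j^3 = (x + y)^3 is a perfect cube, so E-series; the 4-jet and mu = 7 give E_7.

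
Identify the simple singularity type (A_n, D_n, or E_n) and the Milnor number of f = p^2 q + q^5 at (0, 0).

Type D_{6}, Milnor number mu = 6.

The Hessian of f at 0 has rank 0. Corank 2; j^3 = p^2*q has shape L^2 M (L != M), so D-series; mu = 6 gives D_6.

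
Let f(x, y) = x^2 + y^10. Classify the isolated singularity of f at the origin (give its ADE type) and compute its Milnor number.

Type A_{9}, Milnor number mu = 9.

The Hessian of f at 0 has rank 1. Corank 1: A-series; mu = 9 gives A_9.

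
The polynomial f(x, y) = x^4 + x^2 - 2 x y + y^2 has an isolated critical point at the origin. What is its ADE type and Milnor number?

The Hessian of f at 0 is [[2, -2], [-2, 2]] with rank 1, so corank 1. A Groebner basis of the Jacobian ideal J(f) in C{x,y} is {y^3, x - y}; counting standard monomials gives mu = 3. Corank 1: A-series; mu = 3 gives A_3.

Type A_3, Milnor number mu = 3.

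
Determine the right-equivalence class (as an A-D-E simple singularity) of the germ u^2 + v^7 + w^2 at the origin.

The Hessian of f at 0 has rank 2. Corank 1: A-series; mu = 6 gives A_6.

A_{6}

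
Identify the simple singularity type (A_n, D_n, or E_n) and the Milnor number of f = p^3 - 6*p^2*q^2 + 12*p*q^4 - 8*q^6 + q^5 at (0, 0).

The Hessian of f at 0 is [[0, 0], [0, 0]] with rank 0, so corank 2. A Groebner basis of the Jacobian ideal J(f) in C{p,q} is {q^4, p^3, -p^2/4 + p*q^2}; counting standard monomials gives mu = 8. Corank 2; j^3 = p^3 is a perfect cube, so E-series; the 5-jet and mu = 8 give E_8.

Type E_{8}, Milnor number mu = 8.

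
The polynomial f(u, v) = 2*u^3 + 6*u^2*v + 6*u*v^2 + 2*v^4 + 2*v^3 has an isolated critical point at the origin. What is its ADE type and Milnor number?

The Hessian of f at 0 has rank 0. Corank 2; j^3 = 2*(u + v)^3 is a perfect cube, so E-series; the 4-jet and mu = 6 give E_6.

Type E6, Milnor number mu = 6.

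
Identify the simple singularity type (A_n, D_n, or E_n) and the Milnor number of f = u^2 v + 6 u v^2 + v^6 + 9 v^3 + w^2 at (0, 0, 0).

The Hessian of f at 0 is [[0, 0, 0], [0, 0, 0], [0, 0, 2]] with rank 1, so corank 2. A Groebner basis of the Jacobian ideal J(f) in C{u,v,w} is {u^2/6 + v^5 - 3*v^2/2, u^3 + 27*v^3, u*v + 3*v^2, w}; counting standard monomials gives mu = 7. Corank 2; j^3 = v*(u + 3*v)^2 has shape L^2 M (L != M), so D-series; mu = 7 gives D_7.

Type D7, Milnor number mu = 7.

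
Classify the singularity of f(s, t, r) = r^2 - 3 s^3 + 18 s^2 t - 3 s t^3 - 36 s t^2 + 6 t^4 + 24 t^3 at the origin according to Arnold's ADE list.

E7

The Hessian of f at 0 has rank 1. Corank 2; j^3 = -3*(s - 2*t)^3 is a perfect cube, so E-series; the 4-jet and mu = 7 give E_7.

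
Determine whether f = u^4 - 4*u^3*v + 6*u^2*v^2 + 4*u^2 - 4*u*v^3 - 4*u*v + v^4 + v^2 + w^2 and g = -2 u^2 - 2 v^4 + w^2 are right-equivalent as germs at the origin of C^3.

Yes.

The Hessian of f at 0 is [[8, -4, 0], [-4, 2, 0], [0, 0, 2]] with rank 2, so corank 1. A Groebner basis of the Jacobian ideal J(f) in C{u,v,w} is {v^3, u - v/2, w}; counting standard monomials gives mu = 3. Corank 1: A-series; mu = 3 gives A_3. The Hessian of g at 0 is [[-4, 0, 0], [0, 0, 0], [0, 0, 2]] with rank 2, so corank 1. A Groebner basis of the Jacobian ideal J(g) in C{u,v,w} is {v^3, u, w}; counting standard monomials gives mu = 3. Corank 1: A-series; mu = 3 gives A_3. Both have type A_3, hence right-equivalent.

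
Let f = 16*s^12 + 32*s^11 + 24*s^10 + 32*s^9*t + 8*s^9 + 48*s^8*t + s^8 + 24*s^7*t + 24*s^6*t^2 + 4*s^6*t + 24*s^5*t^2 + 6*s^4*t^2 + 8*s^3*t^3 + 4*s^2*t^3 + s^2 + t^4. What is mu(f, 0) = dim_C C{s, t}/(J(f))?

3

The Hessian of f at 0 is [[2, 0], [0, 0]] with rank 1, so corank 1. A Groebner basis of the Jacobian ideal J(f) in C{s,t} is {t^3, s}; counting standard monomials gives mu = 3. Corank 1: A-series; mu = 3 gives A_3.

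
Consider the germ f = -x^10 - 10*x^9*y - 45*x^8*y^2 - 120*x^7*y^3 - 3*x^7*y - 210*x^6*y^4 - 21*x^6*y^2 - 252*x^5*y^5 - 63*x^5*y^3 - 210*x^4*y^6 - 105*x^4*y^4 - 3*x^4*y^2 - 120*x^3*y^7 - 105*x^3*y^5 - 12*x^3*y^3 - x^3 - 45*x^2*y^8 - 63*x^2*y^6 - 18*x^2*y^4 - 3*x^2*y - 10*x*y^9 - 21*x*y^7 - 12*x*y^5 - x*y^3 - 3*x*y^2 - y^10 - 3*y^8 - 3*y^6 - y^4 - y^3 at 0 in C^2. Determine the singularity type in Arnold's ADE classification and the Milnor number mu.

The Hessian of f at 0 is [[0, 0], [0, 0]] with rank 0, so corank 2. A Groebner basis of the Jacobian ideal J(f) in C{x,y} is {x^3 + 3*x^2*y + 6*x^2 + 12*x*y + 6*y^2, -3*x^2 + x*y^2 - 6*x*y - 3*y^2, 3*x^2 + 6*x*y + y^3 + 3*y^2}; counting standard monomials gives mu = 7. Corank 2; j^3 = -(x + y)^3 is a perfect cube, so E-series; the 4-jet and mu = 7 give E_7.

Type E7, Milnor number mu = 7.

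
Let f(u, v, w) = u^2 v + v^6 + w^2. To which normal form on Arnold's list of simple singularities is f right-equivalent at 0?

D7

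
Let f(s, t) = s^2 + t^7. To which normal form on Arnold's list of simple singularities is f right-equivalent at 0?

A_6

The Hessian of f at 0 is [[2, 0], [0, 0]] with rank 1, so corank 1. A Groebner basis of the Jacobian ideal J(f) in C{s,t} is {t^6, s}; counting standard monomials gives mu = 6. Corank 1: A-series; mu = 6 gives A_6.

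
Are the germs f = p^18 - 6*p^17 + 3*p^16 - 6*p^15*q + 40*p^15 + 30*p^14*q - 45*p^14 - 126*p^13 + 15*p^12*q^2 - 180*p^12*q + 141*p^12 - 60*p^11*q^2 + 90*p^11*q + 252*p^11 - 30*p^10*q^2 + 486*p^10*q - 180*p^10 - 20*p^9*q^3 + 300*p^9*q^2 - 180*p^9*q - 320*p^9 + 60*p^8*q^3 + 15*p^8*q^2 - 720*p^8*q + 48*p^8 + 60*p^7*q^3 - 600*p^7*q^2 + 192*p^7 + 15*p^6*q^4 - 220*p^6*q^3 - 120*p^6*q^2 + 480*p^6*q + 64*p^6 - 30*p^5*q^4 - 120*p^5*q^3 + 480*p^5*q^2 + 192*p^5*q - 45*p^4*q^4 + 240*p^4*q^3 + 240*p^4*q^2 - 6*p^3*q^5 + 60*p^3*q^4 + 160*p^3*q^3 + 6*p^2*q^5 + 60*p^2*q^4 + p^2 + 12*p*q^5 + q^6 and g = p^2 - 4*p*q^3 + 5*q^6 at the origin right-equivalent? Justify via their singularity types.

Yes.

The Hessian of f at 0 has rank 1. Corank 1: A-series; mu = 5 gives A_5. The Hessian of g at 0 has rank 1. Corank 1: A-series; mu = 5 gives A_5. Both have type A_5, hence right-equivalent.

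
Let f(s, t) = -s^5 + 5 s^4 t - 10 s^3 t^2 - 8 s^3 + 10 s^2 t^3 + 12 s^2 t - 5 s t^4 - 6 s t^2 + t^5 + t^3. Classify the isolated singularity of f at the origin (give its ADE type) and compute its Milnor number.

The Hessian of f at 0 has rank 0. Corank 2; j^3 = -(2*s - t)^3 is a perfect cube, so E-series; the 5-jet and mu = 8 give E_8.

Type E_8, Milnor number mu = 8.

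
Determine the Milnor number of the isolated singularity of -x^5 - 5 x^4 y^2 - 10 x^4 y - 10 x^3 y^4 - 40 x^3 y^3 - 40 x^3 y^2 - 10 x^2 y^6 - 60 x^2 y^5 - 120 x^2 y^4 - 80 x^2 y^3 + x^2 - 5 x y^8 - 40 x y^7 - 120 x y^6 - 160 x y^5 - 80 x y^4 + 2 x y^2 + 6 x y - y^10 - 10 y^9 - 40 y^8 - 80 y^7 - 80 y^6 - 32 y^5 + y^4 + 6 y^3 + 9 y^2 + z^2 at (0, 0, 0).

4

The Hessian of f at 0 is [[2, 6, 0], [6, 18, 0], [0, 0, 2]] with rank 2, so corank 1. A Groebner basis of the Jacobian ideal J(f) in C{x,y,z} is {x^2 + 6*x*y - 9*x - 27*y, x + y^2 + 3*y, z}; counting standard monomials gives mu = 4. Corank 1: A-series; mu = 4 gives A_4.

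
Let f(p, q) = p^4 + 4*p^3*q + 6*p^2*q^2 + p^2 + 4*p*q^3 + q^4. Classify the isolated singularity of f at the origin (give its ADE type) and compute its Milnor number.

Type A3, Milnor number mu = 3.

The Hessian of f at 0 is [[2, 0], [0, 0]] with rank 1, so corank 1. A Groebner basis of the Jacobian ideal J(f) in C{p,q} is {q^3, p}; counting standard monomials gives mu = 3. Corank 1: A-series; mu = 3 gives A_3.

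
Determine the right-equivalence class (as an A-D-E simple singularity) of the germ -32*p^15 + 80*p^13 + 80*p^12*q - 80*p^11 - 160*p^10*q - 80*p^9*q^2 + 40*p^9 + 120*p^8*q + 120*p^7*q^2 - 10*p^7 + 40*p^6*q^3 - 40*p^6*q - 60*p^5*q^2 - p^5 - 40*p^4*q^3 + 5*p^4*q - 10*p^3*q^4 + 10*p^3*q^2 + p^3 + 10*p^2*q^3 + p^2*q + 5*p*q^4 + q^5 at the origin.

D6

The Hessian of f at 0 is [[0, 0], [0, 0]] with rank 0, so corank 2. A Groebner basis of the Jacobian ideal J(f) in C{p,q} is {-p*q/5 + q^4, p*q^2, p^2 + p*q}; counting standard monomials gives mu = 6. Corank 2; j^3 = p^2*(p + q) has shape L^2 M (L != M), so D-series; mu = 6 gives D_6.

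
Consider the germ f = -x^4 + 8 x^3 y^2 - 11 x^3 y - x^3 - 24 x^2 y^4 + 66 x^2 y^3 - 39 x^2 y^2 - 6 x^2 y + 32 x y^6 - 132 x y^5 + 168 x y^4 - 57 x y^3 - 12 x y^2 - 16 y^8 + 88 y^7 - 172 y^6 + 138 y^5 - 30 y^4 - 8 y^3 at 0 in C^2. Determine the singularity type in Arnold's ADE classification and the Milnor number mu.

Type E_{7}, Milnor number mu = 7.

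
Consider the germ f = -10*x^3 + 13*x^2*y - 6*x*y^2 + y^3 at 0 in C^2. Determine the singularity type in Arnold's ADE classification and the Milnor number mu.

Type D_4, Milnor number mu = 4.

The Hessian of f at 0 has rank 0. Corank 2; j^3 = -(2*x - y)*(5*x^2 - 4*x*y + y^2) splits into three distinct lines over C (the quadratic factor has nonzero discriminant), so D_4.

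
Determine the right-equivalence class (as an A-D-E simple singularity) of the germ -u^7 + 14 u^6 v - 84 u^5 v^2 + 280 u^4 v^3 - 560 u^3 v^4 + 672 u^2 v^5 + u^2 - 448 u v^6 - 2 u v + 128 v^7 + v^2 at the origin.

The Hessian of f at 0 is [[2, -2], [-2, 2]] with rank 1, so corank 1. A Groebner basis of the Jacobian ideal J(f) in C{u,v} is {v^6, u - v}; counting standard monomials gives mu = 6. Corank 1: A-series; mu = 6 gives A_6.

A6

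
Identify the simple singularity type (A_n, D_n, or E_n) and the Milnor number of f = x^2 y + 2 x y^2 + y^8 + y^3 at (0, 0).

The Hessian of f at 0 has rank 0. Corank 2; j^3 = y*(x + y)^2 has shape L^2 M (L != M), so D-series; mu = 9 gives D_9.

Type D_{9}, Milnor number mu = 9.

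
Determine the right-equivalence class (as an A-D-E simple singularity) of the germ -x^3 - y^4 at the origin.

E_{6}

The Hessian of f at 0 is [[0, 0], [0, 0]] with rank 0, so corank 2. A Groebner basis of the Jacobian ideal J(f) in C{x,y} is {y^3, x^2}; counting standard monomials gives mu = 6. Corank 2; j^3 = -x^3 is a perfect cube, so E-series; the 4-jet and mu = 6 give E_6.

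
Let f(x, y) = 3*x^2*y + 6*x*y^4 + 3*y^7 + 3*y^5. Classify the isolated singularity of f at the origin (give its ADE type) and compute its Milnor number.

Type D_6, Milnor number mu = 6.

The Hessian of f at 0 has rank 0. Corank 2; j^3 = 3*x^2*y has shape L^2 M (L != M), so D-series; mu = 6 gives D_6.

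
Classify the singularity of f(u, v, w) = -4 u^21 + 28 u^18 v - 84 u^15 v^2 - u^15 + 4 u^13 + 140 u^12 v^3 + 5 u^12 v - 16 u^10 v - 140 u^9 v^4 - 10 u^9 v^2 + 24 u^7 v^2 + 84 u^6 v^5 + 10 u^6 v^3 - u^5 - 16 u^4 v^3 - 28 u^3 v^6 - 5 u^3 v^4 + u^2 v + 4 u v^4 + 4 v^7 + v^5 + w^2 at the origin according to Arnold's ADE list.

D6

The Hessian of f at 0 is [[0, 0, 0], [0, 0, 0], [0, 0, 2]] with rank 1, so corank 2. A Groebner basis of the Jacobian ideal J(f) in C{u,v,w} is {u*v/2 + v^4, u*v^2, u^2 - 5*u*v/2, w}; counting standard monomials gives mu = 6. Corank 2; j^3 = u^2*v has shape L^2 M (L != M), so D-series; mu = 6 gives D_6.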